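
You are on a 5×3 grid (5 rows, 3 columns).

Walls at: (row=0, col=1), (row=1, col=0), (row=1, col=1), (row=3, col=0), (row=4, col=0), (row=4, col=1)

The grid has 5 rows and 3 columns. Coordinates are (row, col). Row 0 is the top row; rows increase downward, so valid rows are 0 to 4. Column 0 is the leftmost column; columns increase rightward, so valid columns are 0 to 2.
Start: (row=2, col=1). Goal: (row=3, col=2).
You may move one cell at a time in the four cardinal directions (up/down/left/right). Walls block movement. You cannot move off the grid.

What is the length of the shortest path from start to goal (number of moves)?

Answer: Shortest path length: 2

Derivation:
BFS from (row=2, col=1) until reaching (row=3, col=2):
  Distance 0: (row=2, col=1)
  Distance 1: (row=2, col=0), (row=2, col=2), (row=3, col=1)
  Distance 2: (row=1, col=2), (row=3, col=2)  <- goal reached here
One shortest path (2 moves): (row=2, col=1) -> (row=2, col=2) -> (row=3, col=2)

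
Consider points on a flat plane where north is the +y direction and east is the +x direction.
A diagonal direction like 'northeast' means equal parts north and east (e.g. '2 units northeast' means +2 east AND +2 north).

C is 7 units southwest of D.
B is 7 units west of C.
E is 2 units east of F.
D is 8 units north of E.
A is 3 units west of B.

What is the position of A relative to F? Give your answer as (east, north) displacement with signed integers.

Place F at the origin (east=0, north=0).
  E is 2 units east of F: delta (east=+2, north=+0); E at (east=2, north=0).
  D is 8 units north of E: delta (east=+0, north=+8); D at (east=2, north=8).
  C is 7 units southwest of D: delta (east=-7, north=-7); C at (east=-5, north=1).
  B is 7 units west of C: delta (east=-7, north=+0); B at (east=-12, north=1).
  A is 3 units west of B: delta (east=-3, north=+0); A at (east=-15, north=1).
Therefore A relative to F: (east=-15, north=1).

Answer: A is at (east=-15, north=1) relative to F.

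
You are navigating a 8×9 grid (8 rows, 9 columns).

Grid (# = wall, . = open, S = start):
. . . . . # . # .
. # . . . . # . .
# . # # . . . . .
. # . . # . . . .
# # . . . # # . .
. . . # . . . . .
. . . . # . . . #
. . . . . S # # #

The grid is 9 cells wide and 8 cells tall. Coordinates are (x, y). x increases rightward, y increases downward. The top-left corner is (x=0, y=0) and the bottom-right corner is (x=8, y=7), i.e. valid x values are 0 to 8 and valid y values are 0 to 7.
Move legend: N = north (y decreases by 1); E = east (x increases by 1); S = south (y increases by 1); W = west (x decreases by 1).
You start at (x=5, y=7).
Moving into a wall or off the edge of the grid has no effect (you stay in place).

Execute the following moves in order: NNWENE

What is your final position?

Start: (x=5, y=7)
  N (north): (x=5, y=7) -> (x=5, y=6)
  N (north): (x=5, y=6) -> (x=5, y=5)
  W (west): (x=5, y=5) -> (x=4, y=5)
  E (east): (x=4, y=5) -> (x=5, y=5)
  N (north): blocked, stay at (x=5, y=5)
  E (east): (x=5, y=5) -> (x=6, y=5)
Final: (x=6, y=5)

Answer: Final position: (x=6, y=5)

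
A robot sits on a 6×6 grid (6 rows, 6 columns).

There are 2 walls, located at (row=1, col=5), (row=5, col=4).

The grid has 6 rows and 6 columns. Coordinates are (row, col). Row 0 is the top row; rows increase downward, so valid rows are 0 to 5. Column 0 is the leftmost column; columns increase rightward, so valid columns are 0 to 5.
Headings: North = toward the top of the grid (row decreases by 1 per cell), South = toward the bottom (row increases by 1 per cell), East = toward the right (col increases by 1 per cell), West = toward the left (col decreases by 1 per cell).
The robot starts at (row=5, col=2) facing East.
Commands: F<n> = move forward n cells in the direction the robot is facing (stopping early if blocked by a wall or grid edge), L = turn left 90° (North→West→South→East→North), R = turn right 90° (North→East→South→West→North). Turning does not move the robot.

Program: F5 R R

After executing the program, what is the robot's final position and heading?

Answer: Final position: (row=5, col=3), facing West

Derivation:
Start: (row=5, col=2), facing East
  F5: move forward 1/5 (blocked), now at (row=5, col=3)
  R: turn right, now facing South
  R: turn right, now facing West
Final: (row=5, col=3), facing West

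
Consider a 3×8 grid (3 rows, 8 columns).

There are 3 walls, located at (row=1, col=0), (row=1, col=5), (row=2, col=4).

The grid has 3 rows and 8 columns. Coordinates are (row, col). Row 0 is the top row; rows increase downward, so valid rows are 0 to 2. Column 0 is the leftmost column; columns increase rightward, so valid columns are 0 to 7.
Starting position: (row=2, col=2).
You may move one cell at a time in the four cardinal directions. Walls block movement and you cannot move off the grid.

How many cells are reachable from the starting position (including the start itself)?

Answer: Reachable cells: 21

Derivation:
BFS flood-fill from (row=2, col=2):
  Distance 0: (row=2, col=2)
  Distance 1: (row=1, col=2), (row=2, col=1), (row=2, col=3)
  Distance 2: (row=0, col=2), (row=1, col=1), (row=1, col=3), (row=2, col=0)
  Distance 3: (row=0, col=1), (row=0, col=3), (row=1, col=4)
  Distance 4: (row=0, col=0), (row=0, col=4)
  Distance 5: (row=0, col=5)
  Distance 6: (row=0, col=6)
  Distance 7: (row=0, col=7), (row=1, col=6)
  Distance 8: (row=1, col=7), (row=2, col=6)
  Distance 9: (row=2, col=5), (row=2, col=7)
Total reachable: 21 (grid has 21 open cells total)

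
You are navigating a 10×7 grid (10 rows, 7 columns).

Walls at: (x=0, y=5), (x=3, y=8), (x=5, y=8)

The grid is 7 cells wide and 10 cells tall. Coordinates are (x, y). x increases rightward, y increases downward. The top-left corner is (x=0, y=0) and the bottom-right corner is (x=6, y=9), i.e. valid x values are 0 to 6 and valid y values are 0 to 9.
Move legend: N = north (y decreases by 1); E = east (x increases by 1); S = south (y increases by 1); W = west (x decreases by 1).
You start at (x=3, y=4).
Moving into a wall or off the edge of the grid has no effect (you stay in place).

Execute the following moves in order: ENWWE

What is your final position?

Answer: Final position: (x=3, y=3)

Derivation:
Start: (x=3, y=4)
  E (east): (x=3, y=4) -> (x=4, y=4)
  N (north): (x=4, y=4) -> (x=4, y=3)
  W (west): (x=4, y=3) -> (x=3, y=3)
  W (west): (x=3, y=3) -> (x=2, y=3)
  E (east): (x=2, y=3) -> (x=3, y=3)
Final: (x=3, y=3)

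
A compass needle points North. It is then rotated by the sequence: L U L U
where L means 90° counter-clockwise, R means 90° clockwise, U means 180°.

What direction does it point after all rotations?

Answer: Final heading: South

Derivation:
Start: North
  L (left (90° counter-clockwise)) -> West
  U (U-turn (180°)) -> East
  L (left (90° counter-clockwise)) -> North
  U (U-turn (180°)) -> South
Final: South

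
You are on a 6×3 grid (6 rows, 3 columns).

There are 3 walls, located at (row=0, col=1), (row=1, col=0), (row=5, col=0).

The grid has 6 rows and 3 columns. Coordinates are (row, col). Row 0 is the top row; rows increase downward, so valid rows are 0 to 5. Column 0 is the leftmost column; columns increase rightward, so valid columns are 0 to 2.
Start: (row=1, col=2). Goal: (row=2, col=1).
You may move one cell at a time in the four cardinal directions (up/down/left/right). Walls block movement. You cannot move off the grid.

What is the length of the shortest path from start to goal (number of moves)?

BFS from (row=1, col=2) until reaching (row=2, col=1):
  Distance 0: (row=1, col=2)
  Distance 1: (row=0, col=2), (row=1, col=1), (row=2, col=2)
  Distance 2: (row=2, col=1), (row=3, col=2)  <- goal reached here
One shortest path (2 moves): (row=1, col=2) -> (row=1, col=1) -> (row=2, col=1)

Answer: Shortest path length: 2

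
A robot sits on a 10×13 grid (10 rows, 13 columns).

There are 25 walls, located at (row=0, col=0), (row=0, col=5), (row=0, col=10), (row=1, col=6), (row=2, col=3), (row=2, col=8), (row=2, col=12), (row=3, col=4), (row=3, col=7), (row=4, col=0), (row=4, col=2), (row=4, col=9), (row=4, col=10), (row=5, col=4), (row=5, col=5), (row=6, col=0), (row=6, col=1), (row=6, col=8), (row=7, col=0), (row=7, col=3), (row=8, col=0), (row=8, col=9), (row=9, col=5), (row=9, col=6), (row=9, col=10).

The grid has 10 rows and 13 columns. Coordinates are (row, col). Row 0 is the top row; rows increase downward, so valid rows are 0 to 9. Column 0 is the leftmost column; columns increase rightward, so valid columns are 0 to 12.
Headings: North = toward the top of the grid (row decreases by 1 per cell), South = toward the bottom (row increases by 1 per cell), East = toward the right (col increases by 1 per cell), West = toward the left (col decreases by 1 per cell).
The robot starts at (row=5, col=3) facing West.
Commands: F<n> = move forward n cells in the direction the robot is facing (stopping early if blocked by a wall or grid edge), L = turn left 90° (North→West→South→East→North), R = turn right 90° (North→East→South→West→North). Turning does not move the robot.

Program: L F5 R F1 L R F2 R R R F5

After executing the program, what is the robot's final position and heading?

Answer: Final position: (row=9, col=2), facing South

Derivation:
Start: (row=5, col=3), facing West
  L: turn left, now facing South
  F5: move forward 1/5 (blocked), now at (row=6, col=3)
  R: turn right, now facing West
  F1: move forward 1, now at (row=6, col=2)
  L: turn left, now facing South
  R: turn right, now facing West
  F2: move forward 0/2 (blocked), now at (row=6, col=2)
  R: turn right, now facing North
  R: turn right, now facing East
  R: turn right, now facing South
  F5: move forward 3/5 (blocked), now at (row=9, col=2)
Final: (row=9, col=2), facing South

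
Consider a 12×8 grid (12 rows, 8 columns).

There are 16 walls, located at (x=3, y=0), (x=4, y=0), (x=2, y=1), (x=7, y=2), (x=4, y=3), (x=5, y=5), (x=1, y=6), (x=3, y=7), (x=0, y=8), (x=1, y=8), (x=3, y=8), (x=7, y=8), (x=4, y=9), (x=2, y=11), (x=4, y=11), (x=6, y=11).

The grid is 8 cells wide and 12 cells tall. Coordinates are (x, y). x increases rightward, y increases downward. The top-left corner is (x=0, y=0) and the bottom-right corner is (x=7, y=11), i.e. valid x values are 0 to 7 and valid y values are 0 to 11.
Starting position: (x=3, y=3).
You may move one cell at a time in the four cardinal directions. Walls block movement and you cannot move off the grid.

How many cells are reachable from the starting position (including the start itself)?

BFS flood-fill from (x=3, y=3):
  Distance 0: (x=3, y=3)
  Distance 1: (x=3, y=2), (x=2, y=3), (x=3, y=4)
  Distance 2: (x=3, y=1), (x=2, y=2), (x=4, y=2), (x=1, y=3), (x=2, y=4), (x=4, y=4), (x=3, y=5)
  Distance 3: (x=4, y=1), (x=1, y=2), (x=5, y=2), (x=0, y=3), (x=1, y=4), (x=5, y=4), (x=2, y=5), (x=4, y=5), (x=3, y=6)
  Distance 4: (x=1, y=1), (x=5, y=1), (x=0, y=2), (x=6, y=2), (x=5, y=3), (x=0, y=4), (x=6, y=4), (x=1, y=5), (x=2, y=6), (x=4, y=6)
  Distance 5: (x=1, y=0), (x=5, y=0), (x=0, y=1), (x=6, y=1), (x=6, y=3), (x=7, y=4), (x=0, y=5), (x=6, y=5), (x=5, y=6), (x=2, y=7), (x=4, y=7)
  Distance 6: (x=0, y=0), (x=2, y=0), (x=6, y=0), (x=7, y=1), (x=7, y=3), (x=7, y=5), (x=0, y=6), (x=6, y=6), (x=1, y=7), (x=5, y=7), (x=2, y=8), (x=4, y=8)
  Distance 7: (x=7, y=0), (x=7, y=6), (x=0, y=7), (x=6, y=7), (x=5, y=8), (x=2, y=9)
  Distance 8: (x=7, y=7), (x=6, y=8), (x=1, y=9), (x=3, y=9), (x=5, y=9), (x=2, y=10)
  Distance 9: (x=0, y=9), (x=6, y=9), (x=1, y=10), (x=3, y=10), (x=5, y=10)
  Distance 10: (x=7, y=9), (x=0, y=10), (x=4, y=10), (x=6, y=10), (x=1, y=11), (x=3, y=11), (x=5, y=11)
  Distance 11: (x=7, y=10), (x=0, y=11)
  Distance 12: (x=7, y=11)
Total reachable: 80 (grid has 80 open cells total)

Answer: Reachable cells: 80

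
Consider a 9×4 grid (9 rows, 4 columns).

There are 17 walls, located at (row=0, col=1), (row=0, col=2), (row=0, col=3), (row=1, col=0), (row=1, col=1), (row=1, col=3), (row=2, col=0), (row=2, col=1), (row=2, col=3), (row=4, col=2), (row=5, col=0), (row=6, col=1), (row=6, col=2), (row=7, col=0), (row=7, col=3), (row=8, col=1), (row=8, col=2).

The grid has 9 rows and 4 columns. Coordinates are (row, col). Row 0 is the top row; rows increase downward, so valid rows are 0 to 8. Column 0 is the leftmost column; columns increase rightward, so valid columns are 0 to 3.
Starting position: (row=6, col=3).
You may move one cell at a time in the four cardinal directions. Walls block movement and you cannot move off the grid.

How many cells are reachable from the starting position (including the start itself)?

Answer: Reachable cells: 13

Derivation:
BFS flood-fill from (row=6, col=3):
  Distance 0: (row=6, col=3)
  Distance 1: (row=5, col=3)
  Distance 2: (row=4, col=3), (row=5, col=2)
  Distance 3: (row=3, col=3), (row=5, col=1)
  Distance 4: (row=3, col=2), (row=4, col=1)
  Distance 5: (row=2, col=2), (row=3, col=1), (row=4, col=0)
  Distance 6: (row=1, col=2), (row=3, col=0)
Total reachable: 13 (grid has 19 open cells total)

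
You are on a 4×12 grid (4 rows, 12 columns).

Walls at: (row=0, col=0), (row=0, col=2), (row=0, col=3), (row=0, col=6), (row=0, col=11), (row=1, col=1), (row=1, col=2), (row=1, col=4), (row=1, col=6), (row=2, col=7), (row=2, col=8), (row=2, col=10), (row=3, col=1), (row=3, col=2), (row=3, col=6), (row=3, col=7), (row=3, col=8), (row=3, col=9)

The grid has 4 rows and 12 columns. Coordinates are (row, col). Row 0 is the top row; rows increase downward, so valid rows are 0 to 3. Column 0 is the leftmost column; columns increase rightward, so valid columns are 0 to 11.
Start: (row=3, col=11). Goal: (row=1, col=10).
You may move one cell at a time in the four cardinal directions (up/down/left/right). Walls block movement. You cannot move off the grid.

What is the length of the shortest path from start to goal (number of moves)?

BFS from (row=3, col=11) until reaching (row=1, col=10):
  Distance 0: (row=3, col=11)
  Distance 1: (row=2, col=11), (row=3, col=10)
  Distance 2: (row=1, col=11)
  Distance 3: (row=1, col=10)  <- goal reached here
One shortest path (3 moves): (row=3, col=11) -> (row=2, col=11) -> (row=1, col=11) -> (row=1, col=10)

Answer: Shortest path length: 3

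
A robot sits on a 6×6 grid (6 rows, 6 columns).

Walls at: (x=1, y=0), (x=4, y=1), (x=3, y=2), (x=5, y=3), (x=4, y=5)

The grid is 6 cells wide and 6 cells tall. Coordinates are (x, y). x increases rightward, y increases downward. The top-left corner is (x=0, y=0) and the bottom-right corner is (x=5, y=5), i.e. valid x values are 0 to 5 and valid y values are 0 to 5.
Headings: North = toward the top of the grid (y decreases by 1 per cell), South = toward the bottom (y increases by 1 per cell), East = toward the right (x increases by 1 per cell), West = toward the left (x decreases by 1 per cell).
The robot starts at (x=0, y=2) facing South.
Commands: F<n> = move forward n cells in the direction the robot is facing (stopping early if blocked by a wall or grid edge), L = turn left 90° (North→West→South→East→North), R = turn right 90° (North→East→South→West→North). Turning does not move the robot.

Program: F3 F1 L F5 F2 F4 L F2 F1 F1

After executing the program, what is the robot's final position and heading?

Start: (x=0, y=2), facing South
  F3: move forward 3, now at (x=0, y=5)
  F1: move forward 0/1 (blocked), now at (x=0, y=5)
  L: turn left, now facing East
  F5: move forward 3/5 (blocked), now at (x=3, y=5)
  F2: move forward 0/2 (blocked), now at (x=3, y=5)
  F4: move forward 0/4 (blocked), now at (x=3, y=5)
  L: turn left, now facing North
  F2: move forward 2, now at (x=3, y=3)
  F1: move forward 0/1 (blocked), now at (x=3, y=3)
  F1: move forward 0/1 (blocked), now at (x=3, y=3)
Final: (x=3, y=3), facing North

Answer: Final position: (x=3, y=3), facing North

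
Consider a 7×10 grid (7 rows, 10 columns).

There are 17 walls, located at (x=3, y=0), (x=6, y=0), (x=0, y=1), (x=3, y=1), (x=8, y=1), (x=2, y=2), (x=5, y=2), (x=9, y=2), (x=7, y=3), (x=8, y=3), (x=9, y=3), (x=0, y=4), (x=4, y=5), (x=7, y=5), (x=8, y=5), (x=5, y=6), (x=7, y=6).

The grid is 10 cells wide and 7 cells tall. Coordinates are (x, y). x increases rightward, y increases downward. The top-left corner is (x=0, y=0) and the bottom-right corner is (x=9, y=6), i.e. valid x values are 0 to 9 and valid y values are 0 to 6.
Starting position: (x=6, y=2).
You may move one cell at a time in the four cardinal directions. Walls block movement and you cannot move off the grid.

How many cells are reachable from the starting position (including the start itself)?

Answer: Reachable cells: 53

Derivation:
BFS flood-fill from (x=6, y=2):
  Distance 0: (x=6, y=2)
  Distance 1: (x=6, y=1), (x=7, y=2), (x=6, y=3)
  Distance 2: (x=5, y=1), (x=7, y=1), (x=8, y=2), (x=5, y=3), (x=6, y=4)
  Distance 3: (x=5, y=0), (x=7, y=0), (x=4, y=1), (x=4, y=3), (x=5, y=4), (x=7, y=4), (x=6, y=5)
  Distance 4: (x=4, y=0), (x=8, y=0), (x=4, y=2), (x=3, y=3), (x=4, y=4), (x=8, y=4), (x=5, y=5), (x=6, y=6)
  Distance 5: (x=9, y=0), (x=3, y=2), (x=2, y=3), (x=3, y=4), (x=9, y=4)
  Distance 6: (x=9, y=1), (x=1, y=3), (x=2, y=4), (x=3, y=5), (x=9, y=5)
  Distance 7: (x=1, y=2), (x=0, y=3), (x=1, y=4), (x=2, y=5), (x=3, y=6), (x=9, y=6)
  Distance 8: (x=1, y=1), (x=0, y=2), (x=1, y=5), (x=2, y=6), (x=4, y=6), (x=8, y=6)
  Distance 9: (x=1, y=0), (x=2, y=1), (x=0, y=5), (x=1, y=6)
  Distance 10: (x=0, y=0), (x=2, y=0), (x=0, y=6)
Total reachable: 53 (grid has 53 open cells total)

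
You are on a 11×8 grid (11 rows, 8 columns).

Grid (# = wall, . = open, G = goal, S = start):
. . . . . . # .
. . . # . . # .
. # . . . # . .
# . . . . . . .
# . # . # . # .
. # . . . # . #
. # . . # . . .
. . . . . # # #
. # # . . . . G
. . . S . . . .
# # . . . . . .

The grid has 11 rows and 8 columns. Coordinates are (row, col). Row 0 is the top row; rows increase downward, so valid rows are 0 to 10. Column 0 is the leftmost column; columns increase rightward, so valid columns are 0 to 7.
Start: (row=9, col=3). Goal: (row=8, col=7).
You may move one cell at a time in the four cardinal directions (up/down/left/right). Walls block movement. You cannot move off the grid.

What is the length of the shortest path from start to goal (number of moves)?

Answer: Shortest path length: 5

Derivation:
BFS from (row=9, col=3) until reaching (row=8, col=7):
  Distance 0: (row=9, col=3)
  Distance 1: (row=8, col=3), (row=9, col=2), (row=9, col=4), (row=10, col=3)
  Distance 2: (row=7, col=3), (row=8, col=4), (row=9, col=1), (row=9, col=5), (row=10, col=2), (row=10, col=4)
  Distance 3: (row=6, col=3), (row=7, col=2), (row=7, col=4), (row=8, col=5), (row=9, col=0), (row=9, col=6), (row=10, col=5)
  Distance 4: (row=5, col=3), (row=6, col=2), (row=7, col=1), (row=8, col=0), (row=8, col=6), (row=9, col=7), (row=10, col=6)
  Distance 5: (row=4, col=3), (row=5, col=2), (row=5, col=4), (row=7, col=0), (row=8, col=7), (row=10, col=7)  <- goal reached here
One shortest path (5 moves): (row=9, col=3) -> (row=9, col=4) -> (row=9, col=5) -> (row=9, col=6) -> (row=9, col=7) -> (row=8, col=7)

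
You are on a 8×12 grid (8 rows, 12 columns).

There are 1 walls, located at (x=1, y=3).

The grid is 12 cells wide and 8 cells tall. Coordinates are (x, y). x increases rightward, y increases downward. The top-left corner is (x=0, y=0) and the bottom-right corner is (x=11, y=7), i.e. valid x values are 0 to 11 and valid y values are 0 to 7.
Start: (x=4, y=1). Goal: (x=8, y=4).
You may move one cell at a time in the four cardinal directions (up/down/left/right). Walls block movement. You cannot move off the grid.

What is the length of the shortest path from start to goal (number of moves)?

BFS from (x=4, y=1) until reaching (x=8, y=4):
  Distance 0: (x=4, y=1)
  Distance 1: (x=4, y=0), (x=3, y=1), (x=5, y=1), (x=4, y=2)
  Distance 2: (x=3, y=0), (x=5, y=0), (x=2, y=1), (x=6, y=1), (x=3, y=2), (x=5, y=2), (x=4, y=3)
  Distance 3: (x=2, y=0), (x=6, y=0), (x=1, y=1), (x=7, y=1), (x=2, y=2), (x=6, y=2), (x=3, y=3), (x=5, y=3), (x=4, y=4)
  Distance 4: (x=1, y=0), (x=7, y=0), (x=0, y=1), (x=8, y=1), (x=1, y=2), (x=7, y=2), (x=2, y=3), (x=6, y=3), (x=3, y=4), (x=5, y=4), (x=4, y=5)
  Distance 5: (x=0, y=0), (x=8, y=0), (x=9, y=1), (x=0, y=2), (x=8, y=2), (x=7, y=3), (x=2, y=4), (x=6, y=4), (x=3, y=5), (x=5, y=5), (x=4, y=6)
  Distance 6: (x=9, y=0), (x=10, y=1), (x=9, y=2), (x=0, y=3), (x=8, y=3), (x=1, y=4), (x=7, y=4), (x=2, y=5), (x=6, y=5), (x=3, y=6), (x=5, y=6), (x=4, y=7)
  Distance 7: (x=10, y=0), (x=11, y=1), (x=10, y=2), (x=9, y=3), (x=0, y=4), (x=8, y=4), (x=1, y=5), (x=7, y=5), (x=2, y=6), (x=6, y=6), (x=3, y=7), (x=5, y=7)  <- goal reached here
One shortest path (7 moves): (x=4, y=1) -> (x=5, y=1) -> (x=6, y=1) -> (x=7, y=1) -> (x=8, y=1) -> (x=8, y=2) -> (x=8, y=3) -> (x=8, y=4)

Answer: Shortest path length: 7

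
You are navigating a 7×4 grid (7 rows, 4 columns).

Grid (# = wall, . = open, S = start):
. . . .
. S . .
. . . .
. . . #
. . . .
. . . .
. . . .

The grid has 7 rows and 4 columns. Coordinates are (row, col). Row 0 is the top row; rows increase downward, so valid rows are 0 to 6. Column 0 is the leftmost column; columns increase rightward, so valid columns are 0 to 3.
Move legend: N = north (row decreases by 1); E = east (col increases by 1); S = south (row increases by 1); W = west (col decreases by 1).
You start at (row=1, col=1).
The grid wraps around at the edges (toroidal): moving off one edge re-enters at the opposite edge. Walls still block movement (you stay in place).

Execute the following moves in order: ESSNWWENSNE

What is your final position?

Answer: Final position: (row=1, col=2)

Derivation:
Start: (row=1, col=1)
  E (east): (row=1, col=1) -> (row=1, col=2)
  S (south): (row=1, col=2) -> (row=2, col=2)
  S (south): (row=2, col=2) -> (row=3, col=2)
  N (north): (row=3, col=2) -> (row=2, col=2)
  W (west): (row=2, col=2) -> (row=2, col=1)
  W (west): (row=2, col=1) -> (row=2, col=0)
  E (east): (row=2, col=0) -> (row=2, col=1)
  N (north): (row=2, col=1) -> (row=1, col=1)
  S (south): (row=1, col=1) -> (row=2, col=1)
  N (north): (row=2, col=1) -> (row=1, col=1)
  E (east): (row=1, col=1) -> (row=1, col=2)
Final: (row=1, col=2)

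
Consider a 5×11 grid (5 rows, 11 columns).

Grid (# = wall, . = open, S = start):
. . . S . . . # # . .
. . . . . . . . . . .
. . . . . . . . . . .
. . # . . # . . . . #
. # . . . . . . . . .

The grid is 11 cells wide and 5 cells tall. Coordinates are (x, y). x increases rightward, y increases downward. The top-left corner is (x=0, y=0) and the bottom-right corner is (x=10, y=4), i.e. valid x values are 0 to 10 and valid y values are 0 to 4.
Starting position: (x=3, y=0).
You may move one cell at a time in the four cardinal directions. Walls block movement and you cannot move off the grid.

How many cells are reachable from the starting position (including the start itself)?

Answer: Reachable cells: 49

Derivation:
BFS flood-fill from (x=3, y=0):
  Distance 0: (x=3, y=0)
  Distance 1: (x=2, y=0), (x=4, y=0), (x=3, y=1)
  Distance 2: (x=1, y=0), (x=5, y=0), (x=2, y=1), (x=4, y=1), (x=3, y=2)
  Distance 3: (x=0, y=0), (x=6, y=0), (x=1, y=1), (x=5, y=1), (x=2, y=2), (x=4, y=2), (x=3, y=3)
  Distance 4: (x=0, y=1), (x=6, y=1), (x=1, y=2), (x=5, y=2), (x=4, y=3), (x=3, y=4)
  Distance 5: (x=7, y=1), (x=0, y=2), (x=6, y=2), (x=1, y=3), (x=2, y=4), (x=4, y=4)
  Distance 6: (x=8, y=1), (x=7, y=2), (x=0, y=3), (x=6, y=3), (x=5, y=4)
  Distance 7: (x=9, y=1), (x=8, y=2), (x=7, y=3), (x=0, y=4), (x=6, y=4)
  Distance 8: (x=9, y=0), (x=10, y=1), (x=9, y=2), (x=8, y=3), (x=7, y=4)
  Distance 9: (x=10, y=0), (x=10, y=2), (x=9, y=3), (x=8, y=4)
  Distance 10: (x=9, y=4)
  Distance 11: (x=10, y=4)
Total reachable: 49 (grid has 49 open cells total)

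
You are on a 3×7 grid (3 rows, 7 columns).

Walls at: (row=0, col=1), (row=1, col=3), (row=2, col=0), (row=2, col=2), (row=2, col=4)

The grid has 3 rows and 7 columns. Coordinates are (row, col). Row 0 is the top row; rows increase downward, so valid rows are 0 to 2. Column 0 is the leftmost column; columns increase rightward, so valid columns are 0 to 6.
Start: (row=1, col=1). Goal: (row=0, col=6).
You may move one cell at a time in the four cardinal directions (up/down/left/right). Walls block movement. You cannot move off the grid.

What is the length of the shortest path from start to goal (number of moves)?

Answer: Shortest path length: 6

Derivation:
BFS from (row=1, col=1) until reaching (row=0, col=6):
  Distance 0: (row=1, col=1)
  Distance 1: (row=1, col=0), (row=1, col=2), (row=2, col=1)
  Distance 2: (row=0, col=0), (row=0, col=2)
  Distance 3: (row=0, col=3)
  Distance 4: (row=0, col=4)
  Distance 5: (row=0, col=5), (row=1, col=4)
  Distance 6: (row=0, col=6), (row=1, col=5)  <- goal reached here
One shortest path (6 moves): (row=1, col=1) -> (row=1, col=2) -> (row=0, col=2) -> (row=0, col=3) -> (row=0, col=4) -> (row=0, col=5) -> (row=0, col=6)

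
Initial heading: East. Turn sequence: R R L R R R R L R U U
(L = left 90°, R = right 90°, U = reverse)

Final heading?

Answer: Final heading: South

Derivation:
Start: East
  R (right (90° clockwise)) -> South
  R (right (90° clockwise)) -> West
  L (left (90° counter-clockwise)) -> South
  R (right (90° clockwise)) -> West
  R (right (90° clockwise)) -> North
  R (right (90° clockwise)) -> East
  R (right (90° clockwise)) -> South
  L (left (90° counter-clockwise)) -> East
  R (right (90° clockwise)) -> South
  U (U-turn (180°)) -> North
  U (U-turn (180°)) -> South
Final: South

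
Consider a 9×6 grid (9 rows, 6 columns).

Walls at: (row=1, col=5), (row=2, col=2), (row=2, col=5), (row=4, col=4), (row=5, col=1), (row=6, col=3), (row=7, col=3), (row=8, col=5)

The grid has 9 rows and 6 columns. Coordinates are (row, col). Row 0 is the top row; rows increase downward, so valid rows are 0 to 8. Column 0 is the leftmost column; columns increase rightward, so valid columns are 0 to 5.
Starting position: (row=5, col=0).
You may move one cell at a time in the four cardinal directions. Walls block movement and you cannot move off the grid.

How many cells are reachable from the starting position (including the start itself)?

Answer: Reachable cells: 46

Derivation:
BFS flood-fill from (row=5, col=0):
  Distance 0: (row=5, col=0)
  Distance 1: (row=4, col=0), (row=6, col=0)
  Distance 2: (row=3, col=0), (row=4, col=1), (row=6, col=1), (row=7, col=0)
  Distance 3: (row=2, col=0), (row=3, col=1), (row=4, col=2), (row=6, col=2), (row=7, col=1), (row=8, col=0)
  Distance 4: (row=1, col=0), (row=2, col=1), (row=3, col=2), (row=4, col=3), (row=5, col=2), (row=7, col=2), (row=8, col=1)
  Distance 5: (row=0, col=0), (row=1, col=1), (row=3, col=3), (row=5, col=3), (row=8, col=2)
  Distance 6: (row=0, col=1), (row=1, col=2), (row=2, col=3), (row=3, col=4), (row=5, col=4), (row=8, col=3)
  Distance 7: (row=0, col=2), (row=1, col=3), (row=2, col=4), (row=3, col=5), (row=5, col=5), (row=6, col=4), (row=8, col=4)
  Distance 8: (row=0, col=3), (row=1, col=4), (row=4, col=5), (row=6, col=5), (row=7, col=4)
  Distance 9: (row=0, col=4), (row=7, col=5)
  Distance 10: (row=0, col=5)
Total reachable: 46 (grid has 46 open cells total)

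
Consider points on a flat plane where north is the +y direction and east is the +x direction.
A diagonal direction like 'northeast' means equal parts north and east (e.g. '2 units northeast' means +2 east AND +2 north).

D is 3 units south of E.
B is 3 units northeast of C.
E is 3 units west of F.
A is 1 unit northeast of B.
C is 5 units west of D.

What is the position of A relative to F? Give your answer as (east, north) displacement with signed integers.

Place F at the origin (east=0, north=0).
  E is 3 units west of F: delta (east=-3, north=+0); E at (east=-3, north=0).
  D is 3 units south of E: delta (east=+0, north=-3); D at (east=-3, north=-3).
  C is 5 units west of D: delta (east=-5, north=+0); C at (east=-8, north=-3).
  B is 3 units northeast of C: delta (east=+3, north=+3); B at (east=-5, north=0).
  A is 1 unit northeast of B: delta (east=+1, north=+1); A at (east=-4, north=1).
Therefore A relative to F: (east=-4, north=1).

Answer: A is at (east=-4, north=1) relative to F.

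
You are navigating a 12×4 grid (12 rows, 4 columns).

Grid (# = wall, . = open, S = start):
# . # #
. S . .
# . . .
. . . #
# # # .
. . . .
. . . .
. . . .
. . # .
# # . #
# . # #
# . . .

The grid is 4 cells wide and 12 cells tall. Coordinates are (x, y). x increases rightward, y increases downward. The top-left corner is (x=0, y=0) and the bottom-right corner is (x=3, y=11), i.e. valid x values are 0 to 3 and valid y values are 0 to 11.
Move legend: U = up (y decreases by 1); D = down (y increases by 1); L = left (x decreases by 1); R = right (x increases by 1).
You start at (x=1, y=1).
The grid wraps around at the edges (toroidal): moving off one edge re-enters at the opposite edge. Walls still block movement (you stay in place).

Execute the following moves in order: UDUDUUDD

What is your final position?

Start: (x=1, y=1)
  U (up): (x=1, y=1) -> (x=1, y=0)
  D (down): (x=1, y=0) -> (x=1, y=1)
  U (up): (x=1, y=1) -> (x=1, y=0)
  D (down): (x=1, y=0) -> (x=1, y=1)
  U (up): (x=1, y=1) -> (x=1, y=0)
  U (up): (x=1, y=0) -> (x=1, y=11)
  D (down): (x=1, y=11) -> (x=1, y=0)
  D (down): (x=1, y=0) -> (x=1, y=1)
Final: (x=1, y=1)

Answer: Final position: (x=1, y=1)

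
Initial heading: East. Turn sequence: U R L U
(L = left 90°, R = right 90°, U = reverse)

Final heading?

Answer: Final heading: East

Derivation:
Start: East
  U (U-turn (180°)) -> West
  R (right (90° clockwise)) -> North
  L (left (90° counter-clockwise)) -> West
  U (U-turn (180°)) -> East
Final: East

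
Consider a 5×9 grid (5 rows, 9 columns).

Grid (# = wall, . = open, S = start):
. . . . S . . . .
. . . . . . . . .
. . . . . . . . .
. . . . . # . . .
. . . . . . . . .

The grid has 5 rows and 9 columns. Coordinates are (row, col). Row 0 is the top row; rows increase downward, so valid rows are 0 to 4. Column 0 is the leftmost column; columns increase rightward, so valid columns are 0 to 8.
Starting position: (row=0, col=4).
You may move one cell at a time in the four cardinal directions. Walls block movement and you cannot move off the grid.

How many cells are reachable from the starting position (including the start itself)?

Answer: Reachable cells: 44

Derivation:
BFS flood-fill from (row=0, col=4):
  Distance 0: (row=0, col=4)
  Distance 1: (row=0, col=3), (row=0, col=5), (row=1, col=4)
  Distance 2: (row=0, col=2), (row=0, col=6), (row=1, col=3), (row=1, col=5), (row=2, col=4)
  Distance 3: (row=0, col=1), (row=0, col=7), (row=1, col=2), (row=1, col=6), (row=2, col=3), (row=2, col=5), (row=3, col=4)
  Distance 4: (row=0, col=0), (row=0, col=8), (row=1, col=1), (row=1, col=7), (row=2, col=2), (row=2, col=6), (row=3, col=3), (row=4, col=4)
  Distance 5: (row=1, col=0), (row=1, col=8), (row=2, col=1), (row=2, col=7), (row=3, col=2), (row=3, col=6), (row=4, col=3), (row=4, col=5)
  Distance 6: (row=2, col=0), (row=2, col=8), (row=3, col=1), (row=3, col=7), (row=4, col=2), (row=4, col=6)
  Distance 7: (row=3, col=0), (row=3, col=8), (row=4, col=1), (row=4, col=7)
  Distance 8: (row=4, col=0), (row=4, col=8)
Total reachable: 44 (grid has 44 open cells total)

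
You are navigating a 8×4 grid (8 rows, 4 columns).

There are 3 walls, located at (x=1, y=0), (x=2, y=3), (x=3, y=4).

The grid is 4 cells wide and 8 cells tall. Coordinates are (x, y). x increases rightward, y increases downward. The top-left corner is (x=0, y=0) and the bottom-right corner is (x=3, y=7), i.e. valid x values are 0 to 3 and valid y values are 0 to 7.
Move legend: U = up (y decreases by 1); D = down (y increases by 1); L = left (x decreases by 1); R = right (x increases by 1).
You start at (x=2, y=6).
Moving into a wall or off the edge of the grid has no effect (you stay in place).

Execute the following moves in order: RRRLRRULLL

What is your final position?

Answer: Final position: (x=0, y=5)

Derivation:
Start: (x=2, y=6)
  R (right): (x=2, y=6) -> (x=3, y=6)
  R (right): blocked, stay at (x=3, y=6)
  R (right): blocked, stay at (x=3, y=6)
  L (left): (x=3, y=6) -> (x=2, y=6)
  R (right): (x=2, y=6) -> (x=3, y=6)
  R (right): blocked, stay at (x=3, y=6)
  U (up): (x=3, y=6) -> (x=3, y=5)
  L (left): (x=3, y=5) -> (x=2, y=5)
  L (left): (x=2, y=5) -> (x=1, y=5)
  L (left): (x=1, y=5) -> (x=0, y=5)
Final: (x=0, y=5)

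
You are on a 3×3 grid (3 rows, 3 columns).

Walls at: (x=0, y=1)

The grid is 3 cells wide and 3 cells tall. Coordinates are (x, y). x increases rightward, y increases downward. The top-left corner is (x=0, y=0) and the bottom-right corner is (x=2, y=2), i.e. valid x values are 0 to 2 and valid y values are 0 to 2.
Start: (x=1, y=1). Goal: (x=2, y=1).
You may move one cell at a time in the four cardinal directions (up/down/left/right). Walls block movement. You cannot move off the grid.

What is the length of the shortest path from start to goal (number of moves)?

Answer: Shortest path length: 1

Derivation:
BFS from (x=1, y=1) until reaching (x=2, y=1):
  Distance 0: (x=1, y=1)
  Distance 1: (x=1, y=0), (x=2, y=1), (x=1, y=2)  <- goal reached here
One shortest path (1 moves): (x=1, y=1) -> (x=2, y=1)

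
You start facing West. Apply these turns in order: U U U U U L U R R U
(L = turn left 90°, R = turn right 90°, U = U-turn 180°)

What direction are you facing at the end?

Answer: Final heading: South

Derivation:
Start: West
  U (U-turn (180°)) -> East
  U (U-turn (180°)) -> West
  U (U-turn (180°)) -> East
  U (U-turn (180°)) -> West
  U (U-turn (180°)) -> East
  L (left (90° counter-clockwise)) -> North
  U (U-turn (180°)) -> South
  R (right (90° clockwise)) -> West
  R (right (90° clockwise)) -> North
  U (U-turn (180°)) -> South
Final: South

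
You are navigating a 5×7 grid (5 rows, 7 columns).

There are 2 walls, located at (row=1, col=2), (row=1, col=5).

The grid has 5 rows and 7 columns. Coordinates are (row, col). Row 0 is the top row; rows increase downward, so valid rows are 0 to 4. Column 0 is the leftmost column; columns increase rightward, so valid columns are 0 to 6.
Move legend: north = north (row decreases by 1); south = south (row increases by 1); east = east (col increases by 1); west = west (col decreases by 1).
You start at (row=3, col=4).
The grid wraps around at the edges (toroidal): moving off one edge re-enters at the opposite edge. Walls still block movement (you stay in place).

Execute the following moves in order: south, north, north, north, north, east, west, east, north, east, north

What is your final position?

Start: (row=3, col=4)
  south (south): (row=3, col=4) -> (row=4, col=4)
  north (north): (row=4, col=4) -> (row=3, col=4)
  north (north): (row=3, col=4) -> (row=2, col=4)
  north (north): (row=2, col=4) -> (row=1, col=4)
  north (north): (row=1, col=4) -> (row=0, col=4)
  east (east): (row=0, col=4) -> (row=0, col=5)
  west (west): (row=0, col=5) -> (row=0, col=4)
  east (east): (row=0, col=4) -> (row=0, col=5)
  north (north): (row=0, col=5) -> (row=4, col=5)
  east (east): (row=4, col=5) -> (row=4, col=6)
  north (north): (row=4, col=6) -> (row=3, col=6)
Final: (row=3, col=6)

Answer: Final position: (row=3, col=6)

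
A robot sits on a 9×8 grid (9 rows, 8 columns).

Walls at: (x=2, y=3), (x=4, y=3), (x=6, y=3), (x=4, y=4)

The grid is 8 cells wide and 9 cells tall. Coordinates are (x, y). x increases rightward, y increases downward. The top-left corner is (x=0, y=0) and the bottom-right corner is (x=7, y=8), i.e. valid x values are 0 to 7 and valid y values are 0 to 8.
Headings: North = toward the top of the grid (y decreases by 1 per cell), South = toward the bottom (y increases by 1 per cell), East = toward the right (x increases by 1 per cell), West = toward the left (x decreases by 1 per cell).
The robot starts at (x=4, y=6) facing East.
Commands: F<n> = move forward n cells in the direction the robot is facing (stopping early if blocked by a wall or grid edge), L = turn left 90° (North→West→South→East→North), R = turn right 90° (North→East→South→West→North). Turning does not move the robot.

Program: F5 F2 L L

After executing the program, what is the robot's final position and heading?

Start: (x=4, y=6), facing East
  F5: move forward 3/5 (blocked), now at (x=7, y=6)
  F2: move forward 0/2 (blocked), now at (x=7, y=6)
  L: turn left, now facing North
  L: turn left, now facing West
Final: (x=7, y=6), facing West

Answer: Final position: (x=7, y=6), facing West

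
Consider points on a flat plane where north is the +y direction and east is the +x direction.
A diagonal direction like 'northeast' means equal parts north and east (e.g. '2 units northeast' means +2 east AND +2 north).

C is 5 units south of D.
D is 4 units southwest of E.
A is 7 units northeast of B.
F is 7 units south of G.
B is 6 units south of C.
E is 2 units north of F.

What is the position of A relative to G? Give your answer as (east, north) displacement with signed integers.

Answer: A is at (east=3, north=-13) relative to G.

Derivation:
Place G at the origin (east=0, north=0).
  F is 7 units south of G: delta (east=+0, north=-7); F at (east=0, north=-7).
  E is 2 units north of F: delta (east=+0, north=+2); E at (east=0, north=-5).
  D is 4 units southwest of E: delta (east=-4, north=-4); D at (east=-4, north=-9).
  C is 5 units south of D: delta (east=+0, north=-5); C at (east=-4, north=-14).
  B is 6 units south of C: delta (east=+0, north=-6); B at (east=-4, north=-20).
  A is 7 units northeast of B: delta (east=+7, north=+7); A at (east=3, north=-13).
Therefore A relative to G: (east=3, north=-13).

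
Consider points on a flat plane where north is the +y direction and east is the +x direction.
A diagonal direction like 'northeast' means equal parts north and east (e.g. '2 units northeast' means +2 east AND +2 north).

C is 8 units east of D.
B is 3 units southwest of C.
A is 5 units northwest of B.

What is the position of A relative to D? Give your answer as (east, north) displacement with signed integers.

Answer: A is at (east=0, north=2) relative to D.

Derivation:
Place D at the origin (east=0, north=0).
  C is 8 units east of D: delta (east=+8, north=+0); C at (east=8, north=0).
  B is 3 units southwest of C: delta (east=-3, north=-3); B at (east=5, north=-3).
  A is 5 units northwest of B: delta (east=-5, north=+5); A at (east=0, north=2).
Therefore A relative to D: (east=0, north=2).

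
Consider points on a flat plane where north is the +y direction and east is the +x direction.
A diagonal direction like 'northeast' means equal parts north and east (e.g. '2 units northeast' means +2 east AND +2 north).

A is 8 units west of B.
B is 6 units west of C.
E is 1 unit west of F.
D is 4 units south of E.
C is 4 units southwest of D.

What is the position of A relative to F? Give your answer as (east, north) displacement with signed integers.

Answer: A is at (east=-19, north=-8) relative to F.

Derivation:
Place F at the origin (east=0, north=0).
  E is 1 unit west of F: delta (east=-1, north=+0); E at (east=-1, north=0).
  D is 4 units south of E: delta (east=+0, north=-4); D at (east=-1, north=-4).
  C is 4 units southwest of D: delta (east=-4, north=-4); C at (east=-5, north=-8).
  B is 6 units west of C: delta (east=-6, north=+0); B at (east=-11, north=-8).
  A is 8 units west of B: delta (east=-8, north=+0); A at (east=-19, north=-8).
Therefore A relative to F: (east=-19, north=-8).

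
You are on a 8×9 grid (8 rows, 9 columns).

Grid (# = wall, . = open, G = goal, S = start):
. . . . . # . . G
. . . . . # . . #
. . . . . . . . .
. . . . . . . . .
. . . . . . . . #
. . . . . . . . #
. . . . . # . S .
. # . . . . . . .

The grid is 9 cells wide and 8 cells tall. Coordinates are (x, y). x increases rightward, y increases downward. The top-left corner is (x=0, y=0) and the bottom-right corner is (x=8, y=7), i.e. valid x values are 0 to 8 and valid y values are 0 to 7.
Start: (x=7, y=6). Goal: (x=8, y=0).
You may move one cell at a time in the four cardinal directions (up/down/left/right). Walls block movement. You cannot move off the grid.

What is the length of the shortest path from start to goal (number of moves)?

Answer: Shortest path length: 7

Derivation:
BFS from (x=7, y=6) until reaching (x=8, y=0):
  Distance 0: (x=7, y=6)
  Distance 1: (x=7, y=5), (x=6, y=6), (x=8, y=6), (x=7, y=7)
  Distance 2: (x=7, y=4), (x=6, y=5), (x=6, y=7), (x=8, y=7)
  Distance 3: (x=7, y=3), (x=6, y=4), (x=5, y=5), (x=5, y=7)
  Distance 4: (x=7, y=2), (x=6, y=3), (x=8, y=3), (x=5, y=4), (x=4, y=5), (x=4, y=7)
  Distance 5: (x=7, y=1), (x=6, y=2), (x=8, y=2), (x=5, y=3), (x=4, y=4), (x=3, y=5), (x=4, y=6), (x=3, y=7)
  Distance 6: (x=7, y=0), (x=6, y=1), (x=5, y=2), (x=4, y=3), (x=3, y=4), (x=2, y=5), (x=3, y=6), (x=2, y=7)
  Distance 7: (x=6, y=0), (x=8, y=0), (x=4, y=2), (x=3, y=3), (x=2, y=4), (x=1, y=5), (x=2, y=6)  <- goal reached here
One shortest path (7 moves): (x=7, y=6) -> (x=7, y=5) -> (x=7, y=4) -> (x=7, y=3) -> (x=7, y=2) -> (x=7, y=1) -> (x=7, y=0) -> (x=8, y=0)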